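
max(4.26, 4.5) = 4.5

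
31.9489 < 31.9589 True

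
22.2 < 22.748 True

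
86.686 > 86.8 False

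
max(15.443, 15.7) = 15.7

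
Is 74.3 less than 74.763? Yes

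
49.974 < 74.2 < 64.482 False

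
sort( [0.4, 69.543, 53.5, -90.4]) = [-90.4, 0.4, 53.5, 69.543]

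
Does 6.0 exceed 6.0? No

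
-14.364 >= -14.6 True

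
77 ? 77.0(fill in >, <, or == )==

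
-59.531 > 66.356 False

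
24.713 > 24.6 True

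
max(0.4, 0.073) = 0.4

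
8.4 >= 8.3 True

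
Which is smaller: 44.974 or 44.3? 44.3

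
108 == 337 False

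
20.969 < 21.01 True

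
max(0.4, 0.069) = 0.4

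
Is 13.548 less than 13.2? No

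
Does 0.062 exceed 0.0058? Yes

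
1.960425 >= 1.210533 True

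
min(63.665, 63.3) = 63.3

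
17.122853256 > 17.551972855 False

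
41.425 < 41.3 False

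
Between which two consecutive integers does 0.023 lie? 0 and 1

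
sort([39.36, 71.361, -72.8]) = [-72.8, 39.36, 71.361]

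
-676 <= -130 True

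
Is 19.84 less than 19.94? Yes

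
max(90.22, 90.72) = 90.72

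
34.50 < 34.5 False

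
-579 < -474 True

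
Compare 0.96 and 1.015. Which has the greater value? 1.015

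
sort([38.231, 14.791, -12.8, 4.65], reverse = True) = [38.231, 14.791, 4.65, -12.8]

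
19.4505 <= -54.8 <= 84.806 False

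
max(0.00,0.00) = 0.00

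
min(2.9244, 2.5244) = 2.5244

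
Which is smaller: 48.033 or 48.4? 48.033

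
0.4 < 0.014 False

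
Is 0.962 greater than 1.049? No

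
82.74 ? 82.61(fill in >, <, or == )>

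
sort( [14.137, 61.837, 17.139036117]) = [14.137, 17.139036117, 61.837]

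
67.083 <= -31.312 False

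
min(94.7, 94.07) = 94.07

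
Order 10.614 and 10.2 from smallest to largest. 10.2, 10.614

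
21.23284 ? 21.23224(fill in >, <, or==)>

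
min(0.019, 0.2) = 0.019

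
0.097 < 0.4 True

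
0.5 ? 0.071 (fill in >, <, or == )>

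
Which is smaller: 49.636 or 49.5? 49.5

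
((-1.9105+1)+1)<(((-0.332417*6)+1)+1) False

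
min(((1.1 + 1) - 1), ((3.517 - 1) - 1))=1.1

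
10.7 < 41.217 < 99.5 True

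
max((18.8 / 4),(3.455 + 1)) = 4.7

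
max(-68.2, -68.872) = -68.2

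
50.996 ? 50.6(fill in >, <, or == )>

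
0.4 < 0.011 False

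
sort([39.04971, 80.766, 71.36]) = [39.04971, 71.36, 80.766]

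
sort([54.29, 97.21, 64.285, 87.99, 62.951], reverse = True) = [97.21, 87.99, 64.285, 62.951, 54.29]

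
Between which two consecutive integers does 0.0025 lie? 0 and 1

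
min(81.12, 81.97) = 81.12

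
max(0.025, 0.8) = 0.8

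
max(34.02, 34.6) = 34.6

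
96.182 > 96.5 False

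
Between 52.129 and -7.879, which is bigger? 52.129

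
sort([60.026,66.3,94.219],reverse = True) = [94.219,66.3,60.026]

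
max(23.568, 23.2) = 23.568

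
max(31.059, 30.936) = 31.059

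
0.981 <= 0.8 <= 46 False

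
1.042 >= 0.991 True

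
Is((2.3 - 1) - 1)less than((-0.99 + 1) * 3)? No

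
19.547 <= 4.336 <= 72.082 False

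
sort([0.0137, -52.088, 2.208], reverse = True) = [2.208, 0.0137, -52.088]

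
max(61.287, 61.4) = 61.4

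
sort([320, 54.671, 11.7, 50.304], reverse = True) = [320, 54.671, 50.304, 11.7]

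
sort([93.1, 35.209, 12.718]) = [12.718, 35.209, 93.1]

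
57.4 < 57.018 False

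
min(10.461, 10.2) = 10.2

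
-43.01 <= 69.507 True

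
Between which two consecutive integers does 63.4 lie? 63 and 64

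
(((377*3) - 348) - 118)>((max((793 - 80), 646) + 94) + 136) False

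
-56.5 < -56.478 True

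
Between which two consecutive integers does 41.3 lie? 41 and 42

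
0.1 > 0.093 True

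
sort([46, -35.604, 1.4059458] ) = [-35.604, 1.4059458, 46]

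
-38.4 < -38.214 True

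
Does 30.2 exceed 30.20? No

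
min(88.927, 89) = 88.927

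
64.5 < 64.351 False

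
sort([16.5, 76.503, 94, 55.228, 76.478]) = [16.5, 55.228, 76.478, 76.503, 94]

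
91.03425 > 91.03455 False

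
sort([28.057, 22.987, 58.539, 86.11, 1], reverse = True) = [86.11, 58.539, 28.057, 22.987, 1]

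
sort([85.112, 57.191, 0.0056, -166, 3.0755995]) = [-166, 0.0056, 3.0755995, 57.191, 85.112]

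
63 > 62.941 True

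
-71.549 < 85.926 True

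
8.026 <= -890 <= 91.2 False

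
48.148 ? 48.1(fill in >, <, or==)>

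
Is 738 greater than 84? Yes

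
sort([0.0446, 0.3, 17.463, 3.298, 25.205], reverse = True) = [25.205, 17.463, 3.298, 0.3, 0.0446]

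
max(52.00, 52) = 52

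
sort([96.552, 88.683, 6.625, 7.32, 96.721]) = [6.625, 7.32, 88.683, 96.552, 96.721]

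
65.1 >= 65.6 False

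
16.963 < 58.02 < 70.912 True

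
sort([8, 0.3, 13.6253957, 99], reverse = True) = [99, 13.6253957, 8, 0.3]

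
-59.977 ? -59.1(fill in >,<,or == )<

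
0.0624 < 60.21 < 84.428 True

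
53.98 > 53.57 True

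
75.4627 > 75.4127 True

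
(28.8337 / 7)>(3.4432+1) False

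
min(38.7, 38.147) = 38.147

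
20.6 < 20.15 False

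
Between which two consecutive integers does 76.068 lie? 76 and 77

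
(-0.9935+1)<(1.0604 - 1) True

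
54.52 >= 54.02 True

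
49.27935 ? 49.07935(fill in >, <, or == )>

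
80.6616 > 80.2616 True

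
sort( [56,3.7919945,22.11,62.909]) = [3.7919945,22.11,56,62.909]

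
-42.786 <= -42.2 True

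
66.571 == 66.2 False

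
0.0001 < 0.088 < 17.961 True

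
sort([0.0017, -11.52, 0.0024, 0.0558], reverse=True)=[0.0558, 0.0024, 0.0017, -11.52]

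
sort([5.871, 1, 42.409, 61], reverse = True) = [61, 42.409, 5.871, 1]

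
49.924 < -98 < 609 False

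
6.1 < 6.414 True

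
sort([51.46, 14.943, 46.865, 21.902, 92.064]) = [14.943, 21.902, 46.865, 51.46, 92.064]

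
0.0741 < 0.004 False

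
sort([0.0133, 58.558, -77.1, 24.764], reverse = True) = [58.558, 24.764, 0.0133, -77.1]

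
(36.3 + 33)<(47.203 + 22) False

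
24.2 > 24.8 False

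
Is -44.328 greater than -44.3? No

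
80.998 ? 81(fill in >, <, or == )<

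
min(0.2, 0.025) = 0.025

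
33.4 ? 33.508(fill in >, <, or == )<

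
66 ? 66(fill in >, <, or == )==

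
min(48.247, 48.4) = 48.247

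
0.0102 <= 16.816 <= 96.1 True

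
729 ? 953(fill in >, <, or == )<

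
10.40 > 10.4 False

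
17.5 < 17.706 True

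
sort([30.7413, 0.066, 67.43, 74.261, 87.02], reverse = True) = [87.02, 74.261, 67.43, 30.7413, 0.066]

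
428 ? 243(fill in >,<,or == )>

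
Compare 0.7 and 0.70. They are equal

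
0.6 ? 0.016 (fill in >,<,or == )>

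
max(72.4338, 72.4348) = 72.4348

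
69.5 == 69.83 False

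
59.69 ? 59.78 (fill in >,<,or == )<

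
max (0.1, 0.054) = 0.1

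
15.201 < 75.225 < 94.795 True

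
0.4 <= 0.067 False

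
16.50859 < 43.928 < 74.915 True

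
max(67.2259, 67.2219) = 67.2259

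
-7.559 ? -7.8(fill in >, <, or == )>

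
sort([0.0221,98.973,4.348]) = [0.0221,4.348,98.973]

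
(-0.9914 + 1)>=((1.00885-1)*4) False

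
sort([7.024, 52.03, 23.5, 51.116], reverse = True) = [52.03, 51.116, 23.5, 7.024]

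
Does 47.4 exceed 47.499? No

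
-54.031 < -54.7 False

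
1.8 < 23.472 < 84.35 True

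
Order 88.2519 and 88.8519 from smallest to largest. 88.2519, 88.8519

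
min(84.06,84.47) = 84.06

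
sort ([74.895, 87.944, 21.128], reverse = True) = [87.944, 74.895, 21.128]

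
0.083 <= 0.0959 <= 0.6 True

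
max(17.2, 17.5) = 17.5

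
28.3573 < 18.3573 False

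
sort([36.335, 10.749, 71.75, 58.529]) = [10.749, 36.335, 58.529, 71.75]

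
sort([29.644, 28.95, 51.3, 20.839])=[20.839, 28.95, 29.644, 51.3]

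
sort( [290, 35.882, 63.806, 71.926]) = [35.882, 63.806, 71.926, 290]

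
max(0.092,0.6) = 0.6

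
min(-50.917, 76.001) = -50.917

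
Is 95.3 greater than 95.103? Yes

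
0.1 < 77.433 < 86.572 True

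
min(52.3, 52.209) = 52.209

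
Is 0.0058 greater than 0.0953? No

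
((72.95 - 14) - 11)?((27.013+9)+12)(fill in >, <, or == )<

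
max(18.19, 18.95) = 18.95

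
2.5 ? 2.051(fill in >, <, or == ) >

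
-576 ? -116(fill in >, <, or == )<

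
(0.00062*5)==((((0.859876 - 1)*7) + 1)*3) False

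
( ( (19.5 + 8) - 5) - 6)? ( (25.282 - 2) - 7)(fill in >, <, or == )>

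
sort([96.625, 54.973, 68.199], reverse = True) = [96.625, 68.199, 54.973]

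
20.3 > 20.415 False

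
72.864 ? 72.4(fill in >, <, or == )>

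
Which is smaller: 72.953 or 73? 72.953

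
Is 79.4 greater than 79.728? No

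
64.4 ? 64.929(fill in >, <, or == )<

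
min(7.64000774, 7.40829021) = 7.40829021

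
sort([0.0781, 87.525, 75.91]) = [0.0781, 75.91, 87.525]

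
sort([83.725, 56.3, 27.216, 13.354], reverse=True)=[83.725, 56.3, 27.216, 13.354]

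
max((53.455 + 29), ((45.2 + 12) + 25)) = 82.455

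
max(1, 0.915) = 1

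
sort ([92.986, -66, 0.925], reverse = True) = [92.986, 0.925, -66]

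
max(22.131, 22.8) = 22.8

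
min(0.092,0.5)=0.092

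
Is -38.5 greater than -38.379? No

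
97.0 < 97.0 False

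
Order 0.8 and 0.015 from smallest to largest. 0.015,0.8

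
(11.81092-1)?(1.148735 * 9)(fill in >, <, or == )>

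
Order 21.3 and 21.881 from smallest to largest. 21.3, 21.881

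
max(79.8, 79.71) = 79.8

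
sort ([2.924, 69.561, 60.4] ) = [2.924, 60.4, 69.561]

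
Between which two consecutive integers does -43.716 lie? -44 and -43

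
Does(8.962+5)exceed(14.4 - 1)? Yes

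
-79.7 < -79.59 True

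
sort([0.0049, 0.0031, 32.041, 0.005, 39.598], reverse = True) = [39.598, 32.041, 0.005, 0.0049, 0.0031]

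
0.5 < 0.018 False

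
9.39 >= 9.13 True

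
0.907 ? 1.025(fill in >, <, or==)<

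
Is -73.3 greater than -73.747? Yes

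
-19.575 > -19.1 False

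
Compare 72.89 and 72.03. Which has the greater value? 72.89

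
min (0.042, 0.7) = 0.042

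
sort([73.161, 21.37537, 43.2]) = [21.37537, 43.2, 73.161]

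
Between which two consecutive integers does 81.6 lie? 81 and 82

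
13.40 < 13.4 False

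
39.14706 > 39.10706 True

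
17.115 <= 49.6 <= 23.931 False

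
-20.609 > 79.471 False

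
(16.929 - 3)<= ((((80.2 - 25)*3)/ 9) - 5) False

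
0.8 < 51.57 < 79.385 True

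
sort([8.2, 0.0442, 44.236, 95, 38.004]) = [0.0442, 8.2, 38.004, 44.236, 95]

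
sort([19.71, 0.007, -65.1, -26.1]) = [-65.1, -26.1, 0.007, 19.71]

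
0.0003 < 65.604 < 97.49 True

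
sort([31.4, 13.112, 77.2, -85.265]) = [-85.265, 13.112, 31.4, 77.2]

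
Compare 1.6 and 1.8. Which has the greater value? 1.8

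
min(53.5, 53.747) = 53.5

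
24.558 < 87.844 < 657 True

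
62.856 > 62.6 True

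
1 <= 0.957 False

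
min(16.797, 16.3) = 16.3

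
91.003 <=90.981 False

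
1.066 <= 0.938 False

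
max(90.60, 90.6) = 90.6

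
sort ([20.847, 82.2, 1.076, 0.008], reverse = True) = [82.2, 20.847, 1.076, 0.008]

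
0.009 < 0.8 True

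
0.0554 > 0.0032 True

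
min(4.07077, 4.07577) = 4.07077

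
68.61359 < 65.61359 False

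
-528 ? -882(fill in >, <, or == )>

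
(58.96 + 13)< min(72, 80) True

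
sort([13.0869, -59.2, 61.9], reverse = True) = [61.9, 13.0869, -59.2]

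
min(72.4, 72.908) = 72.4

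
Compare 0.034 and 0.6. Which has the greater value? 0.6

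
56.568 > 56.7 False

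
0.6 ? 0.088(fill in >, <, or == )>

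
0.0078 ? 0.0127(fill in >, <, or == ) <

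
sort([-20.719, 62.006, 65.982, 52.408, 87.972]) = [-20.719, 52.408, 62.006, 65.982, 87.972]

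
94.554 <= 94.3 False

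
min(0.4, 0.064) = 0.064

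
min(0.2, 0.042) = 0.042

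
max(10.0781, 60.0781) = 60.0781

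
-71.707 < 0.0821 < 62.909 True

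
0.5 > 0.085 True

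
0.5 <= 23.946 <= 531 True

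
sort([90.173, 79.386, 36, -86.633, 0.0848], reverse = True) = [90.173, 79.386, 36, 0.0848, -86.633]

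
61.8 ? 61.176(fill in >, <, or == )>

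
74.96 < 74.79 False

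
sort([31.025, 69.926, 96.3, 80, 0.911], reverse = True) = [96.3, 80, 69.926, 31.025, 0.911]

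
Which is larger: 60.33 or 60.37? 60.37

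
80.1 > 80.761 False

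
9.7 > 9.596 True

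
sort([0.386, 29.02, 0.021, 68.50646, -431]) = [-431, 0.021, 0.386, 29.02, 68.50646]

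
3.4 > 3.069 True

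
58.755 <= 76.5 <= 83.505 True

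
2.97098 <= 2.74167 False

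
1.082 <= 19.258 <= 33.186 True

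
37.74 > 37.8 False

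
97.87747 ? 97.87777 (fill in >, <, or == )<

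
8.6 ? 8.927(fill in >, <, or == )<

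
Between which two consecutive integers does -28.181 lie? -29 and -28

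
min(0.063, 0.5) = 0.063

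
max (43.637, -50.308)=43.637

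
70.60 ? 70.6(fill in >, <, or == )==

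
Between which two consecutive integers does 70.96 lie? 70 and 71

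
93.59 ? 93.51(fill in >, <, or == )>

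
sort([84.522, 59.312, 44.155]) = [44.155, 59.312, 84.522]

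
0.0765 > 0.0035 True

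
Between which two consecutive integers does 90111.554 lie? 90111 and 90112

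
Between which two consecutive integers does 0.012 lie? 0 and 1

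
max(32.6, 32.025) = 32.6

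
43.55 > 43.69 False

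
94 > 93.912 True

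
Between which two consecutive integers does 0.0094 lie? 0 and 1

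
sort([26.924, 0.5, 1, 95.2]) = [0.5, 1, 26.924, 95.2]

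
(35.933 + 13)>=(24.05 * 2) True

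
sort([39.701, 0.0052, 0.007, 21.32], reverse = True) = [39.701, 21.32, 0.007, 0.0052]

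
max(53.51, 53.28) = 53.51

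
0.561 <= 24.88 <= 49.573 True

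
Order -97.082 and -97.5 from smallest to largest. -97.5, -97.082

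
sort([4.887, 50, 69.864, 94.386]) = [4.887, 50, 69.864, 94.386]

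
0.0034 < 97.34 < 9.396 False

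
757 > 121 True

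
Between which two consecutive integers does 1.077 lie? 1 and 2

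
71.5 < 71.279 False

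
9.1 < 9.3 True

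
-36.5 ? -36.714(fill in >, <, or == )>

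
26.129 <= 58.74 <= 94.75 True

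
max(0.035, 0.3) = 0.3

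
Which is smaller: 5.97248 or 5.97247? 5.97247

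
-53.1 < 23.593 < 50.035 True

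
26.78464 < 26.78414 False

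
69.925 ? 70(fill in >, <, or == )<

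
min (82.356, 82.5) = 82.356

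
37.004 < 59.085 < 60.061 True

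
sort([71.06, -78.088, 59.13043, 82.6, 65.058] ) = [-78.088, 59.13043, 65.058, 71.06, 82.6]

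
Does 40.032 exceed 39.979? Yes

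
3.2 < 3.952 True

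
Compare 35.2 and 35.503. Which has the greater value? 35.503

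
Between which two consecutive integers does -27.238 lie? -28 and -27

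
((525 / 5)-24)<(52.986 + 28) False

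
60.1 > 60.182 False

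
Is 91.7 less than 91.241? No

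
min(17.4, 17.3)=17.3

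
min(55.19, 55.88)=55.19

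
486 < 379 False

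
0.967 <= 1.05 True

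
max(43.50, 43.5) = 43.5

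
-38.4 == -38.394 False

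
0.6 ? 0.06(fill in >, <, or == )>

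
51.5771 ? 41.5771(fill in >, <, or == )>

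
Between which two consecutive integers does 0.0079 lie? 0 and 1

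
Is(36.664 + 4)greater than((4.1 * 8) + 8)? No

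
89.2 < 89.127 False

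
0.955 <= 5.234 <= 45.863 True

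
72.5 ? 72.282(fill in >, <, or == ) >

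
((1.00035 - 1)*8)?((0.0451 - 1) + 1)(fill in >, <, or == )<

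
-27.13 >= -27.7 True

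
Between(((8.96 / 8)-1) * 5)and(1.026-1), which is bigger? (((8.96 / 8)-1) * 5)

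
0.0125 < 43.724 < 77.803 True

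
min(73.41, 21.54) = 21.54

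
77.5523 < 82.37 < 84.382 True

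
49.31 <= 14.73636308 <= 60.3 False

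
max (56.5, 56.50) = 56.50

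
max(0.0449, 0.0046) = 0.0449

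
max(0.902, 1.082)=1.082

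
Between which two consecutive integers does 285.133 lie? 285 and 286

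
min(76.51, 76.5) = 76.5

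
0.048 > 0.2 False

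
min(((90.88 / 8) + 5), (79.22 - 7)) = 16.36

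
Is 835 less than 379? No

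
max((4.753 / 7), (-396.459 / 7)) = 0.679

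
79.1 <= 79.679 True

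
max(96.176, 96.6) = 96.6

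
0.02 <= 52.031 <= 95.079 True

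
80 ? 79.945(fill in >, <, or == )>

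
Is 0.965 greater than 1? No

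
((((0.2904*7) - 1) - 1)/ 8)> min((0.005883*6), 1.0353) False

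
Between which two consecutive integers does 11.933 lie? 11 and 12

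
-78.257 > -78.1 False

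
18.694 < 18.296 False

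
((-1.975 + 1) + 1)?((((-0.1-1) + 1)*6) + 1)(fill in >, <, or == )<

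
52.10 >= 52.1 True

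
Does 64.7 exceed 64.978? No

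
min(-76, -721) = -721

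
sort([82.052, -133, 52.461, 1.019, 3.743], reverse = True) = [82.052, 52.461, 3.743, 1.019, -133]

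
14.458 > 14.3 True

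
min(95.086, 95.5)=95.086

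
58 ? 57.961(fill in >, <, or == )>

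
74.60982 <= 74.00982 False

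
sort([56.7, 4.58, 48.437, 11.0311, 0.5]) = [0.5, 4.58, 11.0311, 48.437, 56.7]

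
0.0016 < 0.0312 True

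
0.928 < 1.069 True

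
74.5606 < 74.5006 False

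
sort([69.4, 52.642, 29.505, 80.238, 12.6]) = [12.6, 29.505, 52.642, 69.4, 80.238]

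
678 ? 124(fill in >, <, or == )>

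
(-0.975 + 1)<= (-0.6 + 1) True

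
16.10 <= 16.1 True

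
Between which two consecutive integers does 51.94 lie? 51 and 52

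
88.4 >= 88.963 False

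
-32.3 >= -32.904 True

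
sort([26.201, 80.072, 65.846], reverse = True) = [80.072, 65.846, 26.201]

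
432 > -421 True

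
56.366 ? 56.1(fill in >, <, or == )>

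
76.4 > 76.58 False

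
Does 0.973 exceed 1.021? No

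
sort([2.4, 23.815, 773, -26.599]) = [-26.599, 2.4, 23.815, 773]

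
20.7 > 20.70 False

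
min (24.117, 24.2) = 24.117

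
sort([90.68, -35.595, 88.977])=[-35.595, 88.977, 90.68]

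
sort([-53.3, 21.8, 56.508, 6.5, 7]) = [-53.3, 6.5, 7, 21.8, 56.508]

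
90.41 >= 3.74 True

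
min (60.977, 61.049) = 60.977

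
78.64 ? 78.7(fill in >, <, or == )<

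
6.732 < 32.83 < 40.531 True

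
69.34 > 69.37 False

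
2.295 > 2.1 True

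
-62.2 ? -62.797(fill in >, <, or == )>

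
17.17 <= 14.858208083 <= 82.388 False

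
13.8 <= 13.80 True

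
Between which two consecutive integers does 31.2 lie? 31 and 32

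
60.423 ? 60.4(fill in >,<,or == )>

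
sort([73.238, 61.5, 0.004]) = [0.004, 61.5, 73.238]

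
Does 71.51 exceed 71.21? Yes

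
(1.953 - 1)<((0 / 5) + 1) True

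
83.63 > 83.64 False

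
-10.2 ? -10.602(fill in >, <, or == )>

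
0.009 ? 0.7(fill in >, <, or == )<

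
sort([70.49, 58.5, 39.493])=[39.493, 58.5, 70.49]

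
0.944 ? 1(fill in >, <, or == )<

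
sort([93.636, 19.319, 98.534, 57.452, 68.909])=[19.319, 57.452, 68.909, 93.636, 98.534]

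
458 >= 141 True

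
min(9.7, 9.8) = 9.7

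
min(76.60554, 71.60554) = 71.60554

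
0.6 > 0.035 True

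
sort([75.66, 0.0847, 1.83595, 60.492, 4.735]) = [0.0847, 1.83595, 4.735, 60.492, 75.66]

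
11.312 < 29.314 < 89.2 True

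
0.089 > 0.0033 True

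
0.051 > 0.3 False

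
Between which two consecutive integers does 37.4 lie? 37 and 38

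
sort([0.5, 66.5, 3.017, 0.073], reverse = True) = [66.5, 3.017, 0.5, 0.073]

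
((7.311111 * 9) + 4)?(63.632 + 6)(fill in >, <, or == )>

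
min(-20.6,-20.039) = -20.6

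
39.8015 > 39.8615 False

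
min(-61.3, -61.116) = -61.3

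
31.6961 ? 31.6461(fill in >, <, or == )>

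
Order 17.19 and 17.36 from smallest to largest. 17.19, 17.36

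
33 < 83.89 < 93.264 True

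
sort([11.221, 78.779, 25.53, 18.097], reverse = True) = [78.779, 25.53, 18.097, 11.221]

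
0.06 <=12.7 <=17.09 True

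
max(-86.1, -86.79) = -86.1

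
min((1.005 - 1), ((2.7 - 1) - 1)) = 0.005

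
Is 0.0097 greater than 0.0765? No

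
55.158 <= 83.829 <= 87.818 True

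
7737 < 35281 True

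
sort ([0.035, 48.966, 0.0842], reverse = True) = [48.966, 0.0842, 0.035]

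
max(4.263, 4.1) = 4.263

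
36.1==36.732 False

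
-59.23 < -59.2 True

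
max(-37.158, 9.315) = 9.315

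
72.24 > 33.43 True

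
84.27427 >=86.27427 False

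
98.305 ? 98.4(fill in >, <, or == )<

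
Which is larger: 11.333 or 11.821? 11.821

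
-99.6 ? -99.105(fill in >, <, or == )<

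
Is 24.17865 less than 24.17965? Yes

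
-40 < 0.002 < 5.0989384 True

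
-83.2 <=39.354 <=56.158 True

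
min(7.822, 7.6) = 7.6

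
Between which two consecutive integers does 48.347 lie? 48 and 49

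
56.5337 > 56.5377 False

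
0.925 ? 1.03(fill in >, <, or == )<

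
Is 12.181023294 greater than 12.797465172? No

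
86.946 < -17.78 False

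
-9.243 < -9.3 False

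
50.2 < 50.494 True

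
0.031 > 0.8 False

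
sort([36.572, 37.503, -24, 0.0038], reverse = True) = [37.503, 36.572, 0.0038, -24]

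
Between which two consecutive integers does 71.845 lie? 71 and 72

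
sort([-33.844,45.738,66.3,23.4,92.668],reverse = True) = [92.668,66.3,45.738,23.4,-33.844]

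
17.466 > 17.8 False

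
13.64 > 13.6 True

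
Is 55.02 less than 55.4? Yes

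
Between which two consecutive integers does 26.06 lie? 26 and 27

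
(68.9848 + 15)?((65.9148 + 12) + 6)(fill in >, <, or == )>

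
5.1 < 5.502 True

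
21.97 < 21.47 False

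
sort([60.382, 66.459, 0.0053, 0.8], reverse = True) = [66.459, 60.382, 0.8, 0.0053]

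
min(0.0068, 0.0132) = 0.0068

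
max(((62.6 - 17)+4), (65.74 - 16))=49.74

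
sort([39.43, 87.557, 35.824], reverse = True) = [87.557, 39.43, 35.824]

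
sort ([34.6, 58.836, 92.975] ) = [34.6, 58.836, 92.975]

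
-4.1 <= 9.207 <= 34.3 True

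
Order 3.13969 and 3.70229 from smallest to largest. 3.13969, 3.70229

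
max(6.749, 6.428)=6.749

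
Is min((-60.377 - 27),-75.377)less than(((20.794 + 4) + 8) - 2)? Yes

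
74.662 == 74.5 False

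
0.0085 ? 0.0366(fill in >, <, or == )<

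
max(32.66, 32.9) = 32.9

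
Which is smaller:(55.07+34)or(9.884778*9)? (9.884778*9)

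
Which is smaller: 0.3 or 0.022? 0.022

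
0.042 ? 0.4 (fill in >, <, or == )<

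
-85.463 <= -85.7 False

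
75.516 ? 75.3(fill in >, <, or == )>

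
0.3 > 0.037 True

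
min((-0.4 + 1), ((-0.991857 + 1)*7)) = 0.057001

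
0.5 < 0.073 False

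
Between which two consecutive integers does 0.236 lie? 0 and 1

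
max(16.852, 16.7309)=16.852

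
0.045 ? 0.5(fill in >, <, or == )<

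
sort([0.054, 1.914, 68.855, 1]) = [0.054, 1, 1.914, 68.855]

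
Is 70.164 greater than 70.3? No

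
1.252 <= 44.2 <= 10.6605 False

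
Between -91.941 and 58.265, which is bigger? 58.265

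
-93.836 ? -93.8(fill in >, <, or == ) <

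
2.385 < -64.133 False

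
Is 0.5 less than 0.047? No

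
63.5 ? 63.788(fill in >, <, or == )<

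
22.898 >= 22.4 True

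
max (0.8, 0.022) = 0.8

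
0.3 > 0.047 True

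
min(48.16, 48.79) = 48.16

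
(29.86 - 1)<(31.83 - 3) False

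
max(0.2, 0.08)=0.2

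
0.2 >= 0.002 True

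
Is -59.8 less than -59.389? Yes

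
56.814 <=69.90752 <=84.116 True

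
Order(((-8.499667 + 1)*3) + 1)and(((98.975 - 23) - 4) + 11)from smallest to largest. (((-8.499667 + 1)*3) + 1), (((98.975 - 23) - 4) + 11)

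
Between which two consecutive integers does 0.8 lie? 0 and 1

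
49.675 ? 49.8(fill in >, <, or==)<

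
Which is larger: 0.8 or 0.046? 0.8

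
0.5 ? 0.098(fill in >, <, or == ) >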